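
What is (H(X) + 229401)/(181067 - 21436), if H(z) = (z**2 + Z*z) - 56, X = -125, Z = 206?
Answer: 219220/159631 ≈ 1.3733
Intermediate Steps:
H(z) = -56 + z**2 + 206*z (H(z) = (z**2 + 206*z) - 56 = -56 + z**2 + 206*z)
(H(X) + 229401)/(181067 - 21436) = ((-56 + (-125)**2 + 206*(-125)) + 229401)/(181067 - 21436) = ((-56 + 15625 - 25750) + 229401)/159631 = (-10181 + 229401)*(1/159631) = 219220*(1/159631) = 219220/159631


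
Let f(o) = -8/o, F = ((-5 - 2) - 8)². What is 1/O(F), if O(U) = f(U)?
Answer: -225/8 ≈ -28.125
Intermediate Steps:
F = 225 (F = (-7 - 8)² = (-15)² = 225)
O(U) = -8/U
1/O(F) = 1/(-8/225) = -225/8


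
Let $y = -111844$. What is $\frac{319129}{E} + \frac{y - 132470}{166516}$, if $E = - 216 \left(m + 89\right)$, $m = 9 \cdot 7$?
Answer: $- \frac{114965041}{10276416} \approx -11.187$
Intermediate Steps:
$m = 63$
$E = -32832$ ($E = - 216 \left(63 + 89\right) = \left(-216\right) 152 = -32832$)
$\frac{319129}{E} + \frac{y - 132470}{166516} = \frac{319129}{-32832} + \frac{-111844 - 132470}{166516} = 319129 \left(- \frac{1}{32832}\right) - \frac{17451}{11894} = - \frac{319129}{32832} - \frac{17451}{11894} = - \frac{114965041}{10276416}$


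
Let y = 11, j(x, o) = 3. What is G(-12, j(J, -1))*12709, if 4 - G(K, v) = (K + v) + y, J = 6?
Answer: 25418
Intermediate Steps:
G(K, v) = -7 - K - v (G(K, v) = 4 - ((K + v) + 11) = 4 - (11 + K + v) = 4 + (-11 - K - v) = -7 - K - v)
G(-12, j(J, -1))*12709 = (-7 - 1*(-12) - 1*3)*12709 = (-7 + 12 - 3)*12709 = 2*12709 = 25418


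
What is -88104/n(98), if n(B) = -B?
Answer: 44052/49 ≈ 899.02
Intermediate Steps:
-88104/n(98) = -88104/((-1*98)) = -88104/(-98) = -88104*(-1/98) = 44052/49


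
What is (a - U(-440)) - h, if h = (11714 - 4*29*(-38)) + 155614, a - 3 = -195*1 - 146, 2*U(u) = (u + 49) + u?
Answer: -343317/2 ≈ -1.7166e+5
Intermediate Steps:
U(u) = 49/2 + u (U(u) = ((u + 49) + u)/2 = ((49 + u) + u)/2 = (49 + 2*u)/2 = 49/2 + u)
a = -338 (a = 3 + (-195*1 - 146) = 3 + (-195 - 146) = 3 - 341 = -338)
h = 171736 (h = (11714 - 116*(-38)) + 155614 = (11714 - 1*(-4408)) + 155614 = (11714 + 4408) + 155614 = 16122 + 155614 = 171736)
(a - U(-440)) - h = (-338 - (49/2 - 440)) - 1*171736 = (-338 - 1*(-831/2)) - 171736 = (-338 + 831/2) - 171736 = 155/2 - 171736 = -343317/2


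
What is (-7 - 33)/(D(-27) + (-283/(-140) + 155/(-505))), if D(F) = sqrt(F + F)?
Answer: -4570613600/3794820483 + 7997584000*I*sqrt(6)/3794820483 ≈ -1.2044 + 5.1623*I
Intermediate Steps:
D(F) = sqrt(2)*sqrt(F) (D(F) = sqrt(2*F) = sqrt(2)*sqrt(F))
(-7 - 33)/(D(-27) + (-283/(-140) + 155/(-505))) = (-7 - 33)/(sqrt(2)*sqrt(-27) + (-283/(-140) + 155/(-505))) = -40/(sqrt(2)*(3*I*sqrt(3)) + (-283*(-1/140) + 155*(-1/505))) = -40/(3*I*sqrt(6) + (283/140 - 31/101)) = -40/(3*I*sqrt(6) + 24243/14140) = -40/(24243/14140 + 3*I*sqrt(6))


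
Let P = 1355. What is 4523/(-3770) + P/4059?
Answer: -13250507/15302430 ≈ -0.86591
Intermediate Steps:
4523/(-3770) + P/4059 = 4523/(-3770) + 1355/4059 = 4523*(-1/3770) + 1355*(1/4059) = -4523/3770 + 1355/4059 = -13250507/15302430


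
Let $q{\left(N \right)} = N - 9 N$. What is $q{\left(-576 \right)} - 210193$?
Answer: $-205585$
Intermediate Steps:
$q{\left(N \right)} = - 8 N$
$q{\left(-576 \right)} - 210193 = \left(-8\right) \left(-576\right) - 210193 = 4608 - 210193 = -205585$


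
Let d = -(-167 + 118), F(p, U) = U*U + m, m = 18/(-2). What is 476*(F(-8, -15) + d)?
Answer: 126140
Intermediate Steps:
m = -9 (m = 18*(-½) = -9)
F(p, U) = -9 + U² (F(p, U) = U*U - 9 = U² - 9 = -9 + U²)
d = 49 (d = -1*(-49) = 49)
476*(F(-8, -15) + d) = 476*((-9 + (-15)²) + 49) = 476*((-9 + 225) + 49) = 476*(216 + 49) = 476*265 = 126140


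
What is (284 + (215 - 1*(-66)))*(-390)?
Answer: -220350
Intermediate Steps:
(284 + (215 - 1*(-66)))*(-390) = (284 + (215 + 66))*(-390) = (284 + 281)*(-390) = 565*(-390) = -220350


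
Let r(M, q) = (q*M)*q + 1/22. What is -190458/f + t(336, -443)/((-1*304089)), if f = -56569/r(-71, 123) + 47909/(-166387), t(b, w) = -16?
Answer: 75908306173667763090410/93769874691717441 ≈ 8.0952e+5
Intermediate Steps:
r(M, q) = 1/22 + M*q**2 (r(M, q) = (M*q)*q + 1/22 = M*q**2 + 1/22 = 1/22 + M*q**2)
f = -925089773307/3931973891339 (f = -56569/(1/22 - 71*123**2) + 47909/(-166387) = -56569/(1/22 - 71*15129) + 47909*(-1/166387) = -56569/(1/22 - 1074159) - 47909/166387 = -56569/(-23631497/22) - 47909/166387 = -56569*(-22/23631497) - 47909/166387 = 1244518/23631497 - 47909/166387 = -925089773307/3931973891339 ≈ -0.23527)
-190458/f + t(336, -443)/((-1*304089)) = -190458/(-925089773307/3931973891339) - 16/((-1*304089)) = -190458*(-3931973891339/925089773307) - 16/(-304089) = 249625294465547754/308363257769 - 16*(-1/304089) = 249625294465547754/308363257769 + 16/304089 = 75908306173667763090410/93769874691717441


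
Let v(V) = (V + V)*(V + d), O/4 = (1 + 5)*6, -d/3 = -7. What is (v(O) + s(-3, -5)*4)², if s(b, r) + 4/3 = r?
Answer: 20301690256/9 ≈ 2.2557e+9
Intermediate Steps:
d = 21 (d = -3*(-7) = 21)
s(b, r) = -4/3 + r
O = 144 (O = 4*((1 + 5)*6) = 4*(6*6) = 4*36 = 144)
v(V) = 2*V*(21 + V) (v(V) = (V + V)*(V + 21) = (2*V)*(21 + V) = 2*V*(21 + V))
(v(O) + s(-3, -5)*4)² = (2*144*(21 + 144) + (-4/3 - 5)*4)² = (2*144*165 - 19/3*4)² = (47520 - 76/3)² = (142484/3)² = 20301690256/9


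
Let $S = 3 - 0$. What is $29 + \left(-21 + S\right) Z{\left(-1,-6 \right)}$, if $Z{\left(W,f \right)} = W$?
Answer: $47$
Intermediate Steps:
$S = 3$ ($S = 3 + 0 = 3$)
$29 + \left(-21 + S\right) Z{\left(-1,-6 \right)} = 29 + \left(-21 + 3\right) \left(-1\right) = 29 - -18 = 29 + 18 = 47$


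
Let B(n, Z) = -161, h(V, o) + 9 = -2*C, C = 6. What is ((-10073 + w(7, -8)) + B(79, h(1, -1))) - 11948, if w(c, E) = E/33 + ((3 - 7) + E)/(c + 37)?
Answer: -732023/33 ≈ -22183.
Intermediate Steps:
h(V, o) = -21 (h(V, o) = -9 - 2*6 = -9 - 12 = -21)
w(c, E) = E/33 + (-4 + E)/(37 + c) (w(c, E) = E*(1/33) + (-4 + E)/(37 + c) = E/33 + (-4 + E)/(37 + c))
((-10073 + w(7, -8)) + B(79, h(1, -1))) - 11948 = ((-10073 + (-132 + 70*(-8) - 8*7)/(33*(37 + 7))) - 161) - 11948 = ((-10073 + (1/33)*(-132 - 560 - 56)/44) - 161) - 11948 = ((-10073 + (1/33)*(1/44)*(-748)) - 161) - 11948 = ((-10073 - 17/33) - 161) - 11948 = (-332426/33 - 161) - 11948 = -337739/33 - 11948 = -732023/33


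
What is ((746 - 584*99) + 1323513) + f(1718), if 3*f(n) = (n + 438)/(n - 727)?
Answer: 3765137195/2973 ≈ 1.2664e+6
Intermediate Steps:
f(n) = (438 + n)/(3*(-727 + n)) (f(n) = ((n + 438)/(n - 727))/3 = ((438 + n)/(-727 + n))/3 = (438 + n)/(3*(-727 + n)))
((746 - 584*99) + 1323513) + f(1718) = ((746 - 584*99) + 1323513) + (438 + 1718)/(3*(-727 + 1718)) = ((746 - 57816) + 1323513) + (⅓)*2156/991 = (-57070 + 1323513) + (⅓)*(1/991)*2156 = 1266443 + 2156/2973 = 3765137195/2973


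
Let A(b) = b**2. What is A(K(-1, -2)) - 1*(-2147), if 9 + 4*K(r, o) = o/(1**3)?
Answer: 34473/16 ≈ 2154.6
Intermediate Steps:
K(r, o) = -9/4 + o/4 (K(r, o) = -9/4 + (o/(1**3))/4 = -9/4 + (o/1)/4 = -9/4 + (o*1)/4 = -9/4 + o/4)
A(K(-1, -2)) - 1*(-2147) = (-9/4 + (1/4)*(-2))**2 - 1*(-2147) = (-9/4 - 1/2)**2 + 2147 = (-11/4)**2 + 2147 = 121/16 + 2147 = 34473/16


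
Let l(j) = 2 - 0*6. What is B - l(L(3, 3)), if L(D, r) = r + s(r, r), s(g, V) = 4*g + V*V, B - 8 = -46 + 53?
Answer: 13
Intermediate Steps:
B = 15 (B = 8 + (-46 + 53) = 8 + 7 = 15)
s(g, V) = V² + 4*g (s(g, V) = 4*g + V² = V² + 4*g)
L(D, r) = r² + 5*r (L(D, r) = r + (r² + 4*r) = r² + 5*r)
l(j) = 2 (l(j) = 2 - 1*0 = 2 + 0 = 2)
B - l(L(3, 3)) = 15 - 1*2 = 15 - 2 = 13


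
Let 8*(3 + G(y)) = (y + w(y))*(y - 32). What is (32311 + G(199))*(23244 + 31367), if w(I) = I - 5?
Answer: 17699152045/8 ≈ 2.2124e+9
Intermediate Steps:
w(I) = -5 + I
G(y) = -3 + (-32 + y)*(-5 + 2*y)/8 (G(y) = -3 + ((y + (-5 + y))*(y - 32))/8 = -3 + ((-5 + 2*y)*(-32 + y))/8 = -3 + ((-32 + y)*(-5 + 2*y))/8 = -3 + (-32 + y)*(-5 + 2*y)/8)
(32311 + G(199))*(23244 + 31367) = (32311 + (17 - 69/8*199 + (¼)*199²))*(23244 + 31367) = (32311 + (17 - 13731/8 + (¼)*39601))*54611 = (32311 + (17 - 13731/8 + 39601/4))*54611 = (32311 + 65607/8)*54611 = (324095/8)*54611 = 17699152045/8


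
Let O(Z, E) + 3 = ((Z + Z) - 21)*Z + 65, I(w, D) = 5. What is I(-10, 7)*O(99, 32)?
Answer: 87925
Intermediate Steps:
O(Z, E) = 62 + Z*(-21 + 2*Z) (O(Z, E) = -3 + (((Z + Z) - 21)*Z + 65) = -3 + ((2*Z - 21)*Z + 65) = -3 + ((-21 + 2*Z)*Z + 65) = -3 + (Z*(-21 + 2*Z) + 65) = -3 + (65 + Z*(-21 + 2*Z)) = 62 + Z*(-21 + 2*Z))
I(-10, 7)*O(99, 32) = 5*(62 - 21*99 + 2*99**2) = 5*(62 - 2079 + 2*9801) = 5*(62 - 2079 + 19602) = 5*17585 = 87925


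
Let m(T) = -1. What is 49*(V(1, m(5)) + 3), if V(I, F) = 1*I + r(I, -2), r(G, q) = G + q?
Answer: 147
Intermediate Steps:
V(I, F) = -2 + 2*I (V(I, F) = 1*I + (I - 2) = I + (-2 + I) = -2 + 2*I)
49*(V(1, m(5)) + 3) = 49*((-2 + 2*1) + 3) = 49*((-2 + 2) + 3) = 49*(0 + 3) = 49*3 = 147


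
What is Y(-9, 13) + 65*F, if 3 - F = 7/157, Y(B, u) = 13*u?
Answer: 56693/157 ≈ 361.10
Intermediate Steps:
F = 464/157 (F = 3 - 7/157 = 464/157 ≈ 2.9554)
Y(-9, 13) + 65*F = 13*13 + 65*(464/157) = 169 + 30160/157 = 56693/157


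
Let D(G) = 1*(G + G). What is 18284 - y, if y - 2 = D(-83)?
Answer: 18448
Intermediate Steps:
D(G) = 2*G (D(G) = 1*(2*G) = 2*G)
y = -164 (y = 2 + 2*(-83) = 2 - 166 = -164)
18284 - y = 18284 - 1*(-164) = 18284 + 164 = 18448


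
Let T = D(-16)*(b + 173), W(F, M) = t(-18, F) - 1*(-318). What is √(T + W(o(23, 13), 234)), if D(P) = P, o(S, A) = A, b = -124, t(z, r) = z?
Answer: 22*I ≈ 22.0*I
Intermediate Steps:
W(F, M) = 300 (W(F, M) = -18 - 1*(-318) = -18 + 318 = 300)
T = -784 (T = -16*(-124 + 173) = -16*49 = -784)
√(T + W(o(23, 13), 234)) = √(-784 + 300) = √(-484) = 22*I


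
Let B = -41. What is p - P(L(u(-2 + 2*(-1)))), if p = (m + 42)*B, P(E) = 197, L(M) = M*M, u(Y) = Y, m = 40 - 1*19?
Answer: -2780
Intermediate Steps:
m = 21 (m = 40 - 19 = 21)
L(M) = M²
p = -2583 (p = (21 + 42)*(-41) = 63*(-41) = -2583)
p - P(L(u(-2 + 2*(-1)))) = -2583 - 1*197 = -2583 - 197 = -2780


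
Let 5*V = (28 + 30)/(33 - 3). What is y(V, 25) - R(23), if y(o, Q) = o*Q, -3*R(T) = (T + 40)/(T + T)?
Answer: 1397/138 ≈ 10.123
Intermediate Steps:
V = 29/75 (V = ((28 + 30)/(33 - 3))/5 = (58/30)/5 = (58*(1/30))/5 = (⅕)*(29/15) = 29/75 ≈ 0.38667)
R(T) = -(40 + T)/(6*T) (R(T) = -(T + 40)/(3*(T + T)) = -(40 + T)/(3*(2*T)) = -(40 + T)*1/(2*T)/3 = -(40 + T)/(6*T))
y(o, Q) = Q*o
y(V, 25) - R(23) = 25*(29/75) - (-40 - 1*23)/(6*23) = 29/3 - (-40 - 23)/(6*23) = 29/3 - (-63)/(6*23) = 29/3 - 1*(-21/46) = 29/3 + 21/46 = 1397/138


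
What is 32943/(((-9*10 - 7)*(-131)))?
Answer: 32943/12707 ≈ 2.5925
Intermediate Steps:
32943/(((-9*10 - 7)*(-131))) = 32943/(((-90 - 7)*(-131))) = 32943/((-97*(-131))) = 32943/12707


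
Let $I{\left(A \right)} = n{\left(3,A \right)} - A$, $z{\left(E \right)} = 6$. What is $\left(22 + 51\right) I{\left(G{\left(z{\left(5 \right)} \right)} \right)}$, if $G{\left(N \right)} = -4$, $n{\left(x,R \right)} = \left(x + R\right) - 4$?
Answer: $-73$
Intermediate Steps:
$n{\left(x,R \right)} = -4 + R + x$ ($n{\left(x,R \right)} = \left(R + x\right) - 4 = -4 + R + x$)
$I{\left(A \right)} = -1$ ($I{\left(A \right)} = \left(-4 + A + 3\right) - A = \left(-1 + A\right) - A = -1$)
$\left(22 + 51\right) I{\left(G{\left(z{\left(5 \right)} \right)} \right)} = \left(22 + 51\right) \left(-1\right) = 73 \left(-1\right) = -73$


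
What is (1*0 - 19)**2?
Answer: 361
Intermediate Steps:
(1*0 - 19)**2 = (0 - 19)**2 = (-19)**2 = 361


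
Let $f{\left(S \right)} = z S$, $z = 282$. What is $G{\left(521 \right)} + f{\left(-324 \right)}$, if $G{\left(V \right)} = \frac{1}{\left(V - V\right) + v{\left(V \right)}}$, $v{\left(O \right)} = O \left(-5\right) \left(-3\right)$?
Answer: $- \frac{714040919}{7815} \approx -91368.0$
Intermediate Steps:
$v{\left(O \right)} = 15 O$ ($v{\left(O \right)} = - 5 O \left(-3\right) = 15 O$)
$f{\left(S \right)} = 282 S$
$G{\left(V \right)} = \frac{1}{15 V}$ ($G{\left(V \right)} = \frac{1}{\left(V - V\right) + 15 V} = \frac{1}{0 + 15 V} = \frac{1}{15 V}$)
$G{\left(521 \right)} + f{\left(-324 \right)} = \frac{1}{15 \cdot 521} + 282 \left(-324\right) = \frac{1}{15} \cdot \frac{1}{521} - 91368 = \frac{1}{7815} - 91368 = - \frac{714040919}{7815}$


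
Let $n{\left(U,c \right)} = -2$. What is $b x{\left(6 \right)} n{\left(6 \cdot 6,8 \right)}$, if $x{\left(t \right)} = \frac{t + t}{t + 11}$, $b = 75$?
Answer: $- \frac{1800}{17} \approx -105.88$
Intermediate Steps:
$x{\left(t \right)} = \frac{2 t}{11 + t}$
$b x{\left(6 \right)} n{\left(6 \cdot 6,8 \right)} = 75 \cdot 2 \cdot 6 \frac{1}{11 + 6} \left(-2\right) = 75 \cdot 2 \cdot 6 \cdot \frac{1}{17} \left(-2\right) = 75 \cdot \frac{12}{17} \left(-2\right) = \frac{900}{17} \left(-2\right) = - \frac{1800}{17}$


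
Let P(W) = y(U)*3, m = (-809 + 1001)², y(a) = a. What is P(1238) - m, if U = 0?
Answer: -36864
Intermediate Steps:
m = 36864 (m = 192² = 36864)
P(W) = 0 (P(W) = 0*3 = 0)
P(1238) - m = 0 - 1*36864 = 0 - 36864 = -36864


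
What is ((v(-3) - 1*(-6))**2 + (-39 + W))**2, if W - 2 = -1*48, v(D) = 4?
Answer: 225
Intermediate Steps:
W = -46 (W = 2 - 1*48 = 2 - 48 = -46)
((v(-3) - 1*(-6))**2 + (-39 + W))**2 = ((4 - 1*(-6))**2 + (-39 - 46))**2 = ((4 + 6)**2 - 85)**2 = (10**2 - 85)**2 = (100 - 85)**2 = 15**2 = 225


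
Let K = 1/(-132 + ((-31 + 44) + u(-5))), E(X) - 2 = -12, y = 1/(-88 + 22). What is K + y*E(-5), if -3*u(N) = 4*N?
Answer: 1586/11121 ≈ 0.14261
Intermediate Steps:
u(N) = -4*N/3
y = -1/66 (y = 1/(-66) = -1/66 ≈ -0.015152)
E(X) = -10 (E(X) = 2 - 12 = -10)
K = -3/337 (K = 1/(-132 + ((-31 + 44) - 4/3*(-5))) = 1/(-132 + (13 + 20/3)) = 1/(-132 + 59/3) = 1/(-337/3) = -3/337 ≈ -0.0089021)
K + y*E(-5) = -3/337 - 1/66*(-10) = -3/337 + 5/33 = 1586/11121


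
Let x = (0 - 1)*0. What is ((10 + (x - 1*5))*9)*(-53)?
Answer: -2385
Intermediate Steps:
x = 0 (x = -1*0 = 0)
((10 + (x - 1*5))*9)*(-53) = ((10 + (0 - 1*5))*9)*(-53) = ((10 + (0 - 5))*9)*(-53) = ((10 - 5)*9)*(-53) = (5*9)*(-53) = 45*(-53) = -2385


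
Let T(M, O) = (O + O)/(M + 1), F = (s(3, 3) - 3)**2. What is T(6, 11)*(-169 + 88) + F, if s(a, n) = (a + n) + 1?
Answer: -1670/7 ≈ -238.57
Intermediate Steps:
s(a, n) = 1 + a + n
F = 16 (F = ((1 + 3 + 3) - 3)**2 = (7 - 3)**2 = 4**2 = 16)
T(M, O) = 2*O/(1 + M) (T(M, O) = (2*O)/(1 + M) = 2*O/(1 + M))
T(6, 11)*(-169 + 88) + F = (2*11/(1 + 6))*(-169 + 88) + 16 = (2*11/7)*(-81) + 16 = (2*11*(1/7))*(-81) + 16 = (22/7)*(-81) + 16 = -1782/7 + 16 = -1670/7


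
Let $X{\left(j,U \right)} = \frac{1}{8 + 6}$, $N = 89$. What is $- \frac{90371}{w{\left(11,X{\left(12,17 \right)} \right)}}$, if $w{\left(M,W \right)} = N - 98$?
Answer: $\frac{90371}{9} \approx 10041.0$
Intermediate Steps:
$X{\left(j,U \right)} = \frac{1}{14}$
$w{\left(M,W \right)} = -9$ ($w{\left(M,W \right)} = 89 - 98 = -9$)
$- \frac{90371}{w{\left(11,X{\left(12,17 \right)} \right)}} = - \frac{90371}{-9} = \left(-90371\right) \left(- \frac{1}{9}\right) = \frac{90371}{9}$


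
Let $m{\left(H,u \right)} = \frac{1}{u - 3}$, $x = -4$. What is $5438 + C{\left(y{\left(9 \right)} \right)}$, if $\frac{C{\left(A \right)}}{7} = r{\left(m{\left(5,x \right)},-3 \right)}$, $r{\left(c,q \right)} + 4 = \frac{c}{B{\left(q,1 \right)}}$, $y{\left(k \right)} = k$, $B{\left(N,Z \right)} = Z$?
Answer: $5409$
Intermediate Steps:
$m{\left(H,u \right)} = \frac{1}{-3 + u}$
$r{\left(c,q \right)} = -4 + c$ ($r{\left(c,q \right)} = -4 + \frac{c}{1} = -4 + c 1 = -4 + c$)
$C{\left(A \right)} = -29$ ($C{\left(A \right)} = 7 \left(-4 + \frac{1}{-3 - 4}\right) = 7 \left(-4 + \frac{1}{-7}\right) = 7 \left(-4 - \frac{1}{7}\right) = 7 \left(- \frac{29}{7}\right) = -29$)
$5438 + C{\left(y{\left(9 \right)} \right)} = 5438 - 29 = 5409$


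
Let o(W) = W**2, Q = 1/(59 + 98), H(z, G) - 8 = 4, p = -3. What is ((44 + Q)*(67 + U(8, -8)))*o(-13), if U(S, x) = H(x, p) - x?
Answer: 101583027/157 ≈ 6.4703e+5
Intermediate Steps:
H(z, G) = 12 (H(z, G) = 8 + 4 = 12)
U(S, x) = 12 - x
Q = 1/157 ≈ 0.0063694
((44 + Q)*(67 + U(8, -8)))*o(-13) = ((44 + 1/157)*(67 + (12 - 1*(-8))))*(-13)**2 = (6909*(67 + (12 + 8))/157)*169 = (6909*(67 + 20)/157)*169 = ((6909/157)*87)*169 = (601083/157)*169 = 101583027/157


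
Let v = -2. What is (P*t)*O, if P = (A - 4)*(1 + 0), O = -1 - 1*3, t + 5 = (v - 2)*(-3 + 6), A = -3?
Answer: -476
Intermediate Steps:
t = -17 (t = -5 + (-2 - 2)*(-3 + 6) = -5 - 4*3 = -5 - 12 = -17)
O = -4 (O = -1 - 3 = -4)
P = -7 (P = (-3 - 4)*(1 + 0) = -7*1 = -7)
(P*t)*O = -7*(-17)*(-4) = 119*(-4) = -476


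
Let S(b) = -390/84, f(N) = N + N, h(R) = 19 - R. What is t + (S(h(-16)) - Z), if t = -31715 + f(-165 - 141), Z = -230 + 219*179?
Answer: -998237/14 ≈ -71303.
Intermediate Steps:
f(N) = 2*N
S(b) = -65/14 (S(b) = -390*1/84 = -65/14)
Z = 38971 (Z = -230 + 39201 = 38971)
t = -32327 (t = -31715 + 2*(-165 - 141) = -31715 + 2*(-306) = -31715 - 612 = -32327)
t + (S(h(-16)) - Z) = -32327 + (-65/14 - 1*38971) = -32327 + (-65/14 - 38971) = -32327 - 545659/14 = -998237/14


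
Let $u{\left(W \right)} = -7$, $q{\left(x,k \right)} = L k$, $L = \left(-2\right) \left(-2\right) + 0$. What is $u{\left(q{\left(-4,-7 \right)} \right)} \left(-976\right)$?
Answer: $6832$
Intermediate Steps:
$L = 4$ ($L = 4 + 0 = 4$)
$q{\left(x,k \right)} = 4 k$
$u{\left(q{\left(-4,-7 \right)} \right)} \left(-976\right) = \left(-7\right) \left(-976\right) = 6832$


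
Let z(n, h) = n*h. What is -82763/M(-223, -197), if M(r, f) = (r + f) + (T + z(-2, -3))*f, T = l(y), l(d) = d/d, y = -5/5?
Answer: 82763/1799 ≈ 46.005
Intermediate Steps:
z(n, h) = h*n
y = -1 (y = -5*⅕ = -1)
l(d) = 1
T = 1
M(r, f) = r + 8*f (M(r, f) = (r + f) + (1 - 3*(-2))*f = (f + r) + (1 + 6)*f = (f + r) + 7*f = r + 8*f)
-82763/M(-223, -197) = -82763/(-223 + 8*(-197)) = -82763/(-223 - 1576) = -82763/(-1799) = -82763*(-1/1799) = 82763/1799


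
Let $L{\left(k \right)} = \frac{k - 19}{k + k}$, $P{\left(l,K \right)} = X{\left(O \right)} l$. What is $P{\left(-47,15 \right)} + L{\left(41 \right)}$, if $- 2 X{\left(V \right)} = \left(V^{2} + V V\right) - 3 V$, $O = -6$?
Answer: $\frac{86726}{41} \approx 2115.3$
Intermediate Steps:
$X{\left(V \right)} = - V^{2} + \frac{3 V}{2}$ ($X{\left(V \right)} = - \frac{\left(V^{2} + V V\right) - 3 V}{2} = - \frac{\left(V^{2} + V^{2}\right) - 3 V}{2} = - \frac{2 V^{2} - 3 V}{2} = - \frac{- 3 V + 2 V^{2}}{2} = - V^{2} + \frac{3 V}{2}$)
$P{\left(l,K \right)} = - 45 l$ ($P{\left(l,K \right)} = \frac{1}{2} \left(-6\right) \left(3 - -12\right) l = \frac{1}{2} \left(-6\right) \left(3 + 12\right) l = \frac{1}{2} \left(-6\right) 15 l = - 45 l$)
$L{\left(k \right)} = \frac{-19 + k}{2 k}$
$P{\left(-47,15 \right)} + L{\left(41 \right)} = \left(-45\right) \left(-47\right) + \frac{-19 + 41}{2 \cdot 41} = 2115 + \frac{1}{2} \cdot \frac{1}{41} \cdot 22 = 2115 + \frac{11}{41} = \frac{86726}{41}$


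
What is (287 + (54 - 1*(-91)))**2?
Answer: 186624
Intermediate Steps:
(287 + (54 - 1*(-91)))**2 = (287 + (54 + 91))**2 = (287 + 145)**2 = 432**2 = 186624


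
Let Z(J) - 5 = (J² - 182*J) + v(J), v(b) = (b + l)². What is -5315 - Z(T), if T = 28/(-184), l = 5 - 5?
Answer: -5657911/1058 ≈ -5347.7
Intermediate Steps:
l = 0
T = -7/46 (T = 28*(-1/184) = -7/46 ≈ -0.15217)
v(b) = b² (v(b) = (b + 0)² = b²)
Z(J) = 5 - 182*J + 2*J² (Z(J) = 5 + ((J² - 182*J) + J²) = 5 + (-182*J + 2*J²) = 5 - 182*J + 2*J²)
-5315 - Z(T) = -5315 - (5 - 182*(-7/46) + 2*(-7/46)²) = -5315 - (5 + 637/23 + 2*(49/2116)) = -5315 - (5 + 637/23 + 49/1058) = -5315 - 1*34641/1058 = -5315 - 34641/1058 = -5657911/1058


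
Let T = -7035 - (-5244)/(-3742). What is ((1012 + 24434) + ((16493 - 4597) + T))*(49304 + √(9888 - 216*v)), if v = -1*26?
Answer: 2795624314600/1871 + 226807100*√969/1871 ≈ 1.4980e+9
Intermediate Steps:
T = -13165107/1871 (T = -7035 - (-5244)*(-1)/3742 = -7035 - 1*2622/1871 = -7035 - 2622/1871 = -13165107/1871 ≈ -7036.4)
v = -26
((1012 + 24434) + ((16493 - 4597) + T))*(49304 + √(9888 - 216*v)) = ((1012 + 24434) + ((16493 - 4597) - 13165107/1871))*(49304 + √(9888 - 216*(-26))) = (25446 + (11896 - 13165107/1871))*(49304 + √(9888 + 5616)) = (25446 + 9092309/1871)*(49304 + √15504) = 56701775*(49304 + 4*√969)/1871 = 2795624314600/1871 + 226807100*√969/1871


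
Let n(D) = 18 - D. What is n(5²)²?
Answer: 49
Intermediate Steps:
n(5²)² = (18 - 1*5²)² = (18 - 1*25)² = (18 - 25)² = (-7)² = 49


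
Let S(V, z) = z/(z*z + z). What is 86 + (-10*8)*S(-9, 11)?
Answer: 238/3 ≈ 79.333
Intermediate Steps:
S(V, z) = z/(z + z**2) (S(V, z) = z/(z**2 + z) = z/(z + z**2))
86 + (-10*8)*S(-9, 11) = 86 + (-10*8)/(1 + 11) = 86 - 1*80/12 = 86 - 80*1/12 = 86 - 20/3 = 238/3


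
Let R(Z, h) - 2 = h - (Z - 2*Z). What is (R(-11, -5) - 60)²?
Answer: 5476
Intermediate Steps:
R(Z, h) = 2 + Z + h (R(Z, h) = 2 + (h - (Z - 2*Z)) = 2 + (h - (-1)*Z) = 2 + (h + Z) = 2 + (Z + h) = 2 + Z + h)
(R(-11, -5) - 60)² = ((2 - 11 - 5) - 60)² = (-14 - 60)² = (-74)² = 5476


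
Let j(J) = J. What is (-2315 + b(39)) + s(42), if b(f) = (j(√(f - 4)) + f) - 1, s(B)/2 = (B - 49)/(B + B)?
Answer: -13663/6 + √35 ≈ -2271.3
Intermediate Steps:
s(B) = (-49 + B)/B (s(B) = 2*((B - 49)/(B + B)) = 2*((-49 + B)/((2*B))) = 2*((-49 + B)*(1/(2*B))) = 2*((-49 + B)/(2*B)) = (-49 + B)/B)
b(f) = -1 + f + √(-4 + f) (b(f) = (√(f - 4) + f) - 1 = (√(-4 + f) + f) - 1 = (f + √(-4 + f)) - 1 = -1 + f + √(-4 + f))
(-2315 + b(39)) + s(42) = (-2315 + (-1 + 39 + √(-4 + 39))) + (-49 + 42)/42 = (-2315 + (-1 + 39 + √35)) + (1/42)*(-7) = (-2315 + (38 + √35)) - ⅙ = (-2277 + √35) - ⅙ = -13663/6 + √35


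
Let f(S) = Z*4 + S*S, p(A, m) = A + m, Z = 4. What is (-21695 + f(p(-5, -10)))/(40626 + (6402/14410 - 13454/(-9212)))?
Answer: -9246459460/17510220673 ≈ -0.52806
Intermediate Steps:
f(S) = 16 + S² (f(S) = 4*4 + S*S = 16 + S²)
(-21695 + f(p(-5, -10)))/(40626 + (6402/14410 - 13454/(-9212))) = (-21695 + (16 + (-5 - 10)²))/(40626 + (6402/14410 - 13454/(-9212))) = (-21695 + (16 + (-15)²))/(40626 + (6402*(1/14410) - 13454*(-1/9212))) = (-21695 + (16 + 225))/(40626 + (291/655 + 961/658)) = (-21695 + 241)/(40626 + 820933/430990) = -21454/17510220673/430990 = -21454*430990/17510220673 = -9246459460/17510220673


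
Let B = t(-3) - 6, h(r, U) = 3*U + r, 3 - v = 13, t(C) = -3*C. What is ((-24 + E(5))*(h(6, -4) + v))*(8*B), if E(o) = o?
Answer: 7296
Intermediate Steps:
v = -10 (v = 3 - 1*13 = 3 - 13 = -10)
h(r, U) = r + 3*U
B = 3 (B = -3*(-3) - 6 = 9 - 6 = 3)
((-24 + E(5))*(h(6, -4) + v))*(8*B) = ((-24 + 5)*((6 + 3*(-4)) - 10))*(8*3) = -19*((6 - 12) - 10)*24 = -19*(-6 - 10)*24 = -19*(-16)*24 = 304*24 = 7296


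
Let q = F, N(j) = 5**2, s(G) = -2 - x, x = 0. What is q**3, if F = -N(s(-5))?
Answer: -15625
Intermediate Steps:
s(G) = -2 (s(G) = -2 - 1*0 = -2 + 0 = -2)
N(j) = 25
F = -25 (F = -1*25 = -25)
q = -25
q**3 = (-25)**3 = -15625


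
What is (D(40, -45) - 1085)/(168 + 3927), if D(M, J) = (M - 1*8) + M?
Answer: -1013/4095 ≈ -0.24737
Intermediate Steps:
D(M, J) = -8 + 2*M (D(M, J) = (M - 8) + M = (-8 + M) + M = -8 + 2*M)
(D(40, -45) - 1085)/(168 + 3927) = ((-8 + 2*40) - 1085)/(168 + 3927) = ((-8 + 80) - 1085)/4095 = (72 - 1085)*(1/4095) = -1013*1/4095 = -1013/4095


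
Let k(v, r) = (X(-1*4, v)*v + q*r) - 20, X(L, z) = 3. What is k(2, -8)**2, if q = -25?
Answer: 34596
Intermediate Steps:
k(v, r) = -20 - 25*r + 3*v (k(v, r) = (3*v - 25*r) - 20 = (-25*r + 3*v) - 20 = -20 - 25*r + 3*v)
k(2, -8)**2 = (-20 - 25*(-8) + 3*2)**2 = (-20 + 200 + 6)**2 = 186**2 = 34596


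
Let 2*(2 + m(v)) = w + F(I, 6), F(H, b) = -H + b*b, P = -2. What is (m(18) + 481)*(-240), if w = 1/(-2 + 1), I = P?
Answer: -119400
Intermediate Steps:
I = -2
F(H, b) = b² - H (F(H, b) = -H + b² = b² - H)
w = -1 (w = 1/(-1) = -1)
m(v) = 33/2 (m(v) = -2 + (-1 + (6² - 1*(-2)))/2 = -2 + (-1 + (36 + 2))/2 = -2 + (-1 + 38)/2 = -2 + (½)*37 = -2 + 37/2 = 33/2)
(m(18) + 481)*(-240) = (33/2 + 481)*(-240) = (995/2)*(-240) = -119400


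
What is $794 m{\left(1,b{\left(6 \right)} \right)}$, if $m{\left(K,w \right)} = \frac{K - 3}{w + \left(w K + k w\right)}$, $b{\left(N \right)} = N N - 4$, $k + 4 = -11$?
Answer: $\frac{397}{104} \approx 3.8173$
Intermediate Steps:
$k = -15$ ($k = -4 - 11 = -15$)
$b{\left(N \right)} = -4 + N^{2}$ ($b{\left(N \right)} = N^{2} - 4 = -4 + N^{2}$)
$m{\left(K,w \right)} = \frac{-3 + K}{- 14 w + K w}$ ($m{\left(K,w \right)} = \frac{K - 3}{w + \left(w K - 15 w\right)} = \frac{-3 + K}{w + \left(K w - 15 w\right)} = \frac{-3 + K}{w + \left(- 15 w + K w\right)} = \frac{-3 + K}{- 14 w + K w}$)
$794 m{\left(1,b{\left(6 \right)} \right)} = 794 \frac{-3 + 1}{\left(-4 + 6^{2}\right) \left(-14 + 1\right)} = 794 \frac{1}{-4 + 36} \frac{1}{-13} \left(-2\right) = 794 \cdot \frac{1}{32} \left(- \frac{1}{13}\right) \left(-2\right) = 794 \cdot \frac{1}{208} = \frac{397}{104}$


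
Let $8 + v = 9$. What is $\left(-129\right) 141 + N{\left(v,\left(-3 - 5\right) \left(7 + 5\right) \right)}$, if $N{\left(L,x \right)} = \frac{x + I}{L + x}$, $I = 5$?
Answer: $- \frac{1727864}{95} \approx -18188.0$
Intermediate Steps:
$v = 1$ ($v = -8 + 9 = 1$)
$N{\left(L,x \right)} = \frac{5 + x}{L + x}$ ($N{\left(L,x \right)} = \frac{x + 5}{L + x} = \frac{5 + x}{L + x}$)
$\left(-129\right) 141 + N{\left(v,\left(-3 - 5\right) \left(7 + 5\right) \right)} = \left(-129\right) 141 + \frac{5 + \left(-3 - 5\right) \left(7 + 5\right)}{1 + \left(-3 - 5\right) \left(7 + 5\right)} = -18189 + \frac{5 - 96}{1 - 96} = -18189 + \frac{1}{-95} \left(-91\right) = -18189 - - \frac{91}{95} = -18189 + \frac{91}{95} = - \frac{1727864}{95}$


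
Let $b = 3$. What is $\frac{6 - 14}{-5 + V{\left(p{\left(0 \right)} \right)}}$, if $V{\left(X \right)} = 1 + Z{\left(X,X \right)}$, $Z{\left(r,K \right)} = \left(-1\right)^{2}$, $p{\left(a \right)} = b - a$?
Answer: $\frac{8}{3} \approx 2.6667$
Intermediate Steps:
$p{\left(a \right)} = 3 - a$
$Z{\left(r,K \right)} = 1$
$V{\left(X \right)} = 2$ ($V{\left(X \right)} = 1 + 1 = 2$)
$\frac{6 - 14}{-5 + V{\left(p{\left(0 \right)} \right)}} = \frac{6 - 14}{-5 + 2} = - \frac{8}{-3} = \left(-8\right) \left(- \frac{1}{3}\right) = \frac{8}{3}$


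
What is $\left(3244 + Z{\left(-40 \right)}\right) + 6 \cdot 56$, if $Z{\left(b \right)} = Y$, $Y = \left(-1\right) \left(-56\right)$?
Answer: $3636$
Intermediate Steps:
$Y = 56$
$Z{\left(b \right)} = 56$
$\left(3244 + Z{\left(-40 \right)}\right) + 6 \cdot 56 = \left(3244 + 56\right) + 6 \cdot 56 = 3300 + 336 = 3636$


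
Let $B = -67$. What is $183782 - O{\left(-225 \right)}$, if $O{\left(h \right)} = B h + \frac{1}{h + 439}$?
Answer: $\frac{36103297}{214} \approx 1.6871 \cdot 10^{5}$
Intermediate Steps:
$O{\left(h \right)} = \frac{1}{439 + h} - 67 h$ ($O{\left(h \right)} = - 67 h + \frac{1}{h + 439} = - 67 h + \frac{1}{439 + h} = \frac{1}{439 + h} - 67 h$)
$183782 - O{\left(-225 \right)} = 183782 - \frac{1 - -6617925 - 67 \left(-225\right)^{2}}{439 - 225} = 183782 - \frac{1 + 6617925 - 3391875}{214} = 183782 - \frac{1}{214} \cdot 3226051 = 183782 - \frac{3226051}{214} = \frac{36103297}{214}$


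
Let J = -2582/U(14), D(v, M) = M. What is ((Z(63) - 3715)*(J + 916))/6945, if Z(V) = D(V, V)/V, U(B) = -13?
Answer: -3587724/6019 ≈ -596.07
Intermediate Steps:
J = 2582/13 (J = -2582/(-13) = -2582*(-1/13) = 2582/13 ≈ 198.62)
Z(V) = 1 (Z(V) = V/V = 1)
((Z(63) - 3715)*(J + 916))/6945 = ((1 - 3715)*(2582/13 + 916))/6945 = -3714*14490/13*(1/6945) = -53815860/13*1/6945 = -3587724/6019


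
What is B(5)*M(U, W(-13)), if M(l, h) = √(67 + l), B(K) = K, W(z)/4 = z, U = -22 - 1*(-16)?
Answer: 5*√61 ≈ 39.051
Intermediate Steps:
U = -6 (U = -22 + 16 = -6)
W(z) = 4*z
B(5)*M(U, W(-13)) = 5*√(67 - 6) = 5*√61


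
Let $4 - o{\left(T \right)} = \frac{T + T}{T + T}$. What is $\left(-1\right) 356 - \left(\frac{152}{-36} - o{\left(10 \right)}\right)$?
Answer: $- \frac{3139}{9} \approx -348.78$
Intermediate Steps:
$o{\left(T \right)} = 3$ ($o{\left(T \right)} = 4 - \frac{T + T}{T + T} = 4 - \frac{2 T}{2 T} = 4 - 2 T \frac{1}{2 T} = 4 - 1 = 3$)
$\left(-1\right) 356 - \left(\frac{152}{-36} - o{\left(10 \right)}\right) = \left(-1\right) 356 - \left(\frac{152}{-36} - 3\right) = -356 - \left(152 \left(- \frac{1}{36}\right) - 3\right) = -356 - \left(- \frac{38}{9} - 3\right) = -356 - - \frac{65}{9} = -356 + \frac{65}{9} = - \frac{3139}{9}$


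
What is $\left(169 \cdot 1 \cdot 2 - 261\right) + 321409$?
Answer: $321486$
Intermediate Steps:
$\left(169 \cdot 1 \cdot 2 - 261\right) + 321409 = \left(169 \cdot 2 - 261\right) + 321409 = \left(338 - 261\right) + 321409 = 77 + 321409 = 321486$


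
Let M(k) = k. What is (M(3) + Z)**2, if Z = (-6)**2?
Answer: 1521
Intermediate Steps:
Z = 36
(M(3) + Z)**2 = (3 + 36)**2 = 39**2 = 1521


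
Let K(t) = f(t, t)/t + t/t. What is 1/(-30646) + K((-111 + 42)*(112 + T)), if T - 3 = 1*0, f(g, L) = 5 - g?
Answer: -32233/48635202 ≈ -0.00066275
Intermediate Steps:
T = 3 (T = 3 + 1*0 = 3 + 0 = 3)
K(t) = 1 + (5 - t)/t (K(t) = (5 - t)/t + t/t = (5 - t)/t + 1 = 1 + (5 - t)/t)
1/(-30646) + K((-111 + 42)*(112 + T)) = 1/(-30646) + 5/(((-111 + 42)*(112 + 3))) = -1/30646 + 5/((-69*115)) = -1/30646 + 5/(-7935) = -1/30646 + 5*(-1/7935) = -1/30646 - 1/1587 = -32233/48635202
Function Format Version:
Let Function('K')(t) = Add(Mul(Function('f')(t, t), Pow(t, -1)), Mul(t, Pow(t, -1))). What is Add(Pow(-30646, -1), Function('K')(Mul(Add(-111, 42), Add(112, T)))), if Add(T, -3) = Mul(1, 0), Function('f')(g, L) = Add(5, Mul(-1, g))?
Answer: Rational(-32233, 48635202) ≈ -0.00066275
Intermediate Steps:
T = 3 (T = Add(3, Mul(1, 0)) = Add(3, 0) = 3)
Function('K')(t) = Add(1, Mul(Pow(t, -1), Add(5, Mul(-1, t)))) (Function('K')(t) = Add(Mul(Add(5, Mul(-1, t)), Pow(t, -1)), Mul(t, Pow(t, -1))) = Add(Mul(Pow(t, -1), Add(5, Mul(-1, t))), 1) = Add(1, Mul(Pow(t, -1), Add(5, Mul(-1, t)))))
Add(Pow(-30646, -1), Function('K')(Mul(Add(-111, 42), Add(112, T)))) = Add(Pow(-30646, -1), Mul(5, Pow(Mul(Add(-111, 42), Add(112, 3)), -1))) = Add(Rational(-1, 30646), Mul(5, Pow(Mul(-69, 115), -1))) = Add(Rational(-1, 30646), Mul(5, Pow(-7935, -1))) = Add(Rational(-1, 30646), Mul(5, Rational(-1, 7935))) = Add(Rational(-1, 30646), Rational(-1, 1587)) = Rational(-32233, 48635202)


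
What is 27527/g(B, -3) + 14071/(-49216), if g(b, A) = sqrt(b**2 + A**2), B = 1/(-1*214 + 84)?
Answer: -14071/49216 + 3578510*sqrt(152101)/152101 ≈ 9175.3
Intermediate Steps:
B = -1/130 (B = 1/(-214 + 84) = 1/(-130) = -1/130 ≈ -0.0076923)
g(b, A) = sqrt(A**2 + b**2)
27527/g(B, -3) + 14071/(-49216) = 27527/(sqrt((-3)**2 + (-1/130)**2)) + 14071/(-49216) = 27527/(sqrt(9 + 1/16900)) + 14071*(-1/49216) = 27527/(sqrt(152101/16900)) - 14071/49216 = 27527/((sqrt(152101)/130)) - 14071/49216 = 27527*(130*sqrt(152101)/152101) - 14071/49216 = 3578510*sqrt(152101)/152101 - 14071/49216 = -14071/49216 + 3578510*sqrt(152101)/152101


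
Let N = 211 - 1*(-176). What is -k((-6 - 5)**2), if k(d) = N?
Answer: -387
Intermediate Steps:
N = 387 (N = 211 + 176 = 387)
k(d) = 387
-k((-6 - 5)**2) = -1*387 = -387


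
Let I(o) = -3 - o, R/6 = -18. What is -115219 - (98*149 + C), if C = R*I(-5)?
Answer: -129605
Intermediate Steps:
R = -108 (R = 6*(-18) = -108)
C = -216 (C = -108*(-3 - 1*(-5)) = -108*(-3 + 5) = -108*2 = -216)
-115219 - (98*149 + C) = -115219 - (98*149 - 216) = -115219 - (14602 - 216) = -115219 - 1*14386 = -115219 - 14386 = -129605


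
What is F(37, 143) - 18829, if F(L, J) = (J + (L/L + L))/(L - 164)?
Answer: -2391464/127 ≈ -18830.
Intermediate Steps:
F(L, J) = (1 + J + L)/(-164 + L) (F(L, J) = (J + (1 + L))/(-164 + L) = (1 + J + L)/(-164 + L))
F(37, 143) - 18829 = (1 + 143 + 37)/(-164 + 37) - 18829 = 181/(-127) - 18829 = -1/127*181 - 18829 = -181/127 - 18829 = -2391464/127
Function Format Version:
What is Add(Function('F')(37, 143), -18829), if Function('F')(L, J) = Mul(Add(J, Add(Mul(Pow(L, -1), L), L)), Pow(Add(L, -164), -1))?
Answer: Rational(-2391464, 127) ≈ -18830.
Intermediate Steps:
Function('F')(L, J) = Mul(Pow(Add(-164, L), -1), Add(1, J, L)) (Function('F')(L, J) = Mul(Add(J, Add(1, L)), Pow(Add(-164, L), -1)) = Mul(Add(1, J, L), Pow(Add(-164, L), -1)) = Mul(Pow(Add(-164, L), -1), Add(1, J, L)))
Add(Function('F')(37, 143), -18829) = Add(Mul(Pow(Add(-164, 37), -1), Add(1, 143, 37)), -18829) = Add(Mul(Pow(-127, -1), 181), -18829) = Add(Mul(Rational(-1, 127), 181), -18829) = Add(Rational(-181, 127), -18829) = Rational(-2391464, 127)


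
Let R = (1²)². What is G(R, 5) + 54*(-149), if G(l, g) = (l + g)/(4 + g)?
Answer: -24136/3 ≈ -8045.3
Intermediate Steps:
R = 1 (R = 1² = 1)
G(l, g) = (g + l)/(4 + g)
G(R, 5) + 54*(-149) = (5 + 1)/(4 + 5) + 54*(-149) = 6/9 - 8046 = (⅑)*6 - 8046 = ⅔ - 8046 = -24136/3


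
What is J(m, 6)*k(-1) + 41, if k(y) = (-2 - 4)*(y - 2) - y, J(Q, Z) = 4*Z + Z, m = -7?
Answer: 611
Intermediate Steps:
J(Q, Z) = 5*Z
k(y) = 12 - 7*y (k(y) = -6*(-2 + y) - y = (12 - 6*y) - y = 12 - 7*y)
J(m, 6)*k(-1) + 41 = (5*6)*(12 - 7*(-1)) + 41 = 30*(12 + 7) + 41 = 30*19 + 41 = 570 + 41 = 611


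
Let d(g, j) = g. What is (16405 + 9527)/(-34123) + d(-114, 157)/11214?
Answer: -49115245/63775887 ≈ -0.77012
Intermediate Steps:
(16405 + 9527)/(-34123) + d(-114, 157)/11214 = (16405 + 9527)/(-34123) - 114/11214 = 25932*(-1/34123) - 114*1/11214 = -25932/34123 - 19/1869 = -49115245/63775887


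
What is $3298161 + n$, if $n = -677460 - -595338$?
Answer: $3216039$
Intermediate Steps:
$n = -82122$ ($n = -677460 + 595338 = -82122$)
$3298161 + n = 3298161 - 82122 = 3216039$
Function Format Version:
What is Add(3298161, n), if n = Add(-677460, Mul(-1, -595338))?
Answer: 3216039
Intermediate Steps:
n = -82122 (n = Add(-677460, 595338) = -82122)
Add(3298161, n) = Add(3298161, -82122) = 3216039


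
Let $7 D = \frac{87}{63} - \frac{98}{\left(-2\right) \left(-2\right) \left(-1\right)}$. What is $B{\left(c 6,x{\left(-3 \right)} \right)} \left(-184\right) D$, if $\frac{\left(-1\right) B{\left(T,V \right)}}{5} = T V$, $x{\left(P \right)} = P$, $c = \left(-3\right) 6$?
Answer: $\frac{54002160}{49} \approx 1.1021 \cdot 10^{6}$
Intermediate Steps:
$c = -18$
$B{\left(T,V \right)} = - 5 T V$
$D = \frac{1087}{294}$ ($D = \frac{\frac{87}{63} - \frac{98}{\left(-2\right) \left(-2\right) \left(-1\right)}}{7} = \frac{87 \cdot \frac{1}{63} - \frac{98}{4 \left(-1\right)}}{7} = \frac{\frac{29}{21} - \frac{98}{-4}}{7} = \frac{\frac{29}{21} - - \frac{49}{2}}{7} = \frac{\frac{29}{21} + \frac{49}{2}}{7} = \frac{1}{7} \cdot \frac{1087}{42} = \frac{1087}{294} \approx 3.6973$)
$B{\left(c 6,x{\left(-3 \right)} \right)} \left(-184\right) D = \left(-5\right) \left(\left(-18\right) 6\right) \left(-3\right) \left(-184\right) \frac{1087}{294} = \left(-5\right) \left(-108\right) \left(-3\right) \left(-184\right) \frac{1087}{294} = \left(-1620\right) \left(-184\right) \frac{1087}{294} = 298080 \cdot \frac{1087}{294} = \frac{54002160}{49}$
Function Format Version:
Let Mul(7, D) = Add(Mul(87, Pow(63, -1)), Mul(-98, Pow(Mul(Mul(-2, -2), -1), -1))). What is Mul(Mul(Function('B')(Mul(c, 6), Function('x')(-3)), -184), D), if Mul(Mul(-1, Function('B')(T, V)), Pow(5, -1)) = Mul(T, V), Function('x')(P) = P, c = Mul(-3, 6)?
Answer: Rational(54002160, 49) ≈ 1.1021e+6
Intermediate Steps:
c = -18
Function('B')(T, V) = Mul(-5, T, V) (Function('B')(T, V) = Mul(-5, Mul(T, V)) = Mul(-5, T, V))
D = Rational(1087, 294) (D = Mul(Rational(1, 7), Add(Mul(87, Pow(63, -1)), Mul(-98, Pow(Mul(Mul(-2, -2), -1), -1)))) = Mul(Rational(1, 7), Add(Mul(87, Rational(1, 63)), Mul(-98, Pow(Mul(4, -1), -1)))) = Mul(Rational(1, 7), Add(Rational(29, 21), Mul(-98, Pow(-4, -1)))) = Mul(Rational(1, 7), Add(Rational(29, 21), Mul(-98, Rational(-1, 4)))) = Mul(Rational(1, 7), Add(Rational(29, 21), Rational(49, 2))) = Mul(Rational(1, 7), Rational(1087, 42)) = Rational(1087, 294) ≈ 3.6973)
Mul(Mul(Function('B')(Mul(c, 6), Function('x')(-3)), -184), D) = Mul(Mul(Mul(-5, Mul(-18, 6), -3), -184), Rational(1087, 294)) = Mul(Mul(Mul(-5, -108, -3), -184), Rational(1087, 294)) = Mul(Mul(-1620, -184), Rational(1087, 294)) = Mul(298080, Rational(1087, 294)) = Rational(54002160, 49)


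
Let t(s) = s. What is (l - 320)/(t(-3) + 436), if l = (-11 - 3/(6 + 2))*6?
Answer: -1553/1732 ≈ -0.89665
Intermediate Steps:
l = -273/4 (l = (-11 - 3/8)*6 = -91/8*6 = -273/4 ≈ -68.250)
(l - 320)/(t(-3) + 436) = (-273/4 - 320)/(-3 + 436) = -1553/4/433 = -1553/4*1/433 = -1553/1732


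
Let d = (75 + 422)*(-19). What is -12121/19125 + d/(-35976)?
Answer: -5009171/13491000 ≈ -0.37130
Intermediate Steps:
d = -9443 (d = 497*(-19) = -9443)
-12121/19125 + d/(-35976) = -12121/19125 - 9443/(-35976) = -12121*1/19125 - 9443*(-1/35976) = -713/1125 + 9443/35976 = -5009171/13491000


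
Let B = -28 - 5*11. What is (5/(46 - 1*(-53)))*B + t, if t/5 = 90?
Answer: 44135/99 ≈ 445.81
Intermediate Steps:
B = -83 (B = -28 - 55 = -83)
t = 450 (t = 5*90 = 450)
(5/(46 - 1*(-53)))*B + t = (5/(46 - 1*(-53)))*(-83) + 450 = (5/(46 + 53))*(-83) + 450 = (5/99)*(-83) + 450 = -415/99 + 450 = 44135/99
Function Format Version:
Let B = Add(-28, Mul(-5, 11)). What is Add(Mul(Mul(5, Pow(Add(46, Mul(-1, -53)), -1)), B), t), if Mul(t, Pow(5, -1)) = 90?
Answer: Rational(44135, 99) ≈ 445.81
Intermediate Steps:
B = -83 (B = Add(-28, -55) = -83)
t = 450 (t = Mul(5, 90) = 450)
Add(Mul(Mul(5, Pow(Add(46, Mul(-1, -53)), -1)), B), t) = Add(Mul(Mul(5, Pow(Add(46, Mul(-1, -53)), -1)), -83), 450) = Add(Mul(Mul(5, Pow(Add(46, 53), -1)), -83), 450) = Add(Mul(Mul(5, Pow(99, -1)), -83), 450) = Add(Mul(Mul(5, Rational(1, 99)), -83), 450) = Add(Mul(Rational(5, 99), -83), 450) = Add(Rational(-415, 99), 450) = Rational(44135, 99)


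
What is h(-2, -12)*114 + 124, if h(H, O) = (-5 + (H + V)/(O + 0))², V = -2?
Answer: 7820/3 ≈ 2606.7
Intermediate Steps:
h(H, O) = (-5 + (-2 + H)/O)² (h(H, O) = (-5 + (H - 2)/(O + 0))² = (-5 + (-2 + H)/O)²)
h(-2, -12)*114 + 124 = ((2 - 1*(-2) + 5*(-12))²/(-12)²)*114 + 124 = ((2 + 2 - 60)²/144)*114 + 124 = ((1/144)*(-56)²)*114 + 124 = ((1/144)*3136)*114 + 124 = (196/9)*114 + 124 = 7448/3 + 124 = 7820/3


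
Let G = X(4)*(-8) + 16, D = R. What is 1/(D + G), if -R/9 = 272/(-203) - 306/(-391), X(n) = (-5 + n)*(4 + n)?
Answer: 4669/396938 ≈ 0.011763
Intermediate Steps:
R = 23418/4669 (R = -9*(272/(-203) - 306/(-391)) = -9*(272*(-1/203) - 306*(-1/391)) = -9*(-272/203 + 18/23) = -9*(-2602/4669) = 23418/4669 ≈ 5.0156)
D = 23418/4669 ≈ 5.0156
G = 80 (G = (-20 + 4² - 1*4)*(-8) + 16 = (-20 + 16 - 4)*(-8) + 16 = -8*(-8) + 16 = 64 + 16 = 80)
1/(D + G) = 1/(23418/4669 + 80) = 1/(396938/4669) = 4669/396938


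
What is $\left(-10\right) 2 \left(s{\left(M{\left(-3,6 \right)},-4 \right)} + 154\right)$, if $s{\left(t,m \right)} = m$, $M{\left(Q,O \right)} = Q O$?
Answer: $-3000$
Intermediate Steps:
$M{\left(Q,O \right)} = O Q$
$\left(-10\right) 2 \left(s{\left(M{\left(-3,6 \right)},-4 \right)} + 154\right) = \left(-10\right) 2 \left(-4 + 154\right) = \left(-20\right) 150 = -3000$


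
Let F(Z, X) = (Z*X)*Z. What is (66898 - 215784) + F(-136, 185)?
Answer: 3272874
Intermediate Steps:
F(Z, X) = X*Z² (F(Z, X) = (X*Z)*Z = X*Z²)
(66898 - 215784) + F(-136, 185) = (66898 - 215784) + 185*(-136)² = -148886 + 185*18496 = -148886 + 3421760 = 3272874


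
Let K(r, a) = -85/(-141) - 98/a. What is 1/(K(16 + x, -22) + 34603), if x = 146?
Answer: 1551/53677097 ≈ 2.8895e-5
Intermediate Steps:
K(r, a) = 85/141 - 98/a (K(r, a) = -85*(-1/141) - 98/a = 85/141 - 98/a)
1/(K(16 + x, -22) + 34603) = 1/((85/141 - 98/(-22)) + 34603) = 1/((85/141 - 98*(-1/22)) + 34603) = 1/((85/141 + 49/11) + 34603) = 1/(7844/1551 + 34603) = 1/(53677097/1551) = 1551/53677097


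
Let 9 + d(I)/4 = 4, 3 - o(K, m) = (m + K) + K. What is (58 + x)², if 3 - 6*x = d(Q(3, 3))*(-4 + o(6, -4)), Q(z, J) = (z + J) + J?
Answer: 3249/4 ≈ 812.25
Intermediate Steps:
o(K, m) = 3 - m - 2*K (o(K, m) = 3 - ((m + K) + K) = 3 - ((K + m) + K) = 3 - (m + 2*K) = 3 + (-m - 2*K) = 3 - m - 2*K)
Q(z, J) = z + 2*J (Q(z, J) = (J + z) + J = z + 2*J)
d(I) = -20 (d(I) = -36 + 4*4 = -36 + 16 = -20)
x = -59/2 (x = ½ - (-10)*(-4 + (3 - 1*(-4) - 2*6))/3 = ½ - (-10)*(-4 + (3 + 4 - 12))/3 = ½ - (-10)*(-4 - 5)/3 = ½ - (-10)*(-9)/3 = ½ - ⅙*180 = ½ - 30 = -59/2 ≈ -29.500)
(58 + x)² = (58 - 59/2)² = (57/2)² = 3249/4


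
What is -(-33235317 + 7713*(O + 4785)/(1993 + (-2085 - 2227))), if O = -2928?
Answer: 25695674388/773 ≈ 3.3242e+7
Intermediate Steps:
-(-33235317 + 7713*(O + 4785)/(1993 + (-2085 - 2227))) = -(-33235317 + 7713*(-2928 + 4785)/(1993 + (-2085 - 2227))) = -(-33235317 + 14323041/(1993 - 4312)) = -7713/(1/(-4309 + 1857/(-2319))) = -7713/(1/(-4309 + 1857*(-1/2319))) = -7713/(1/(-4309 - 619/773)) = -7713/(1/(-3331476/773)) = -7713/(-773/3331476) = -7713*(-3331476/773) = 25695674388/773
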